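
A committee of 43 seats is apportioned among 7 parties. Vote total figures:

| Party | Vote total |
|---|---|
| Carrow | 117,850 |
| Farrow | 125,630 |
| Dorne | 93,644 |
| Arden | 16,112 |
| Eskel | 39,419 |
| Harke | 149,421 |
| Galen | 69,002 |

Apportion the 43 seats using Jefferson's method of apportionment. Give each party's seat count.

Carrow=8, Farrow=9, Dorne=7, Arden=1, Eskel=2, Harke=11, Galen=5

Standard divisor 611078/43 ≈ 14211.116; standard quotas: Carrow 8.293, Farrow 8.840, Dorne 6.589, Arden 1.134, Eskel 2.774, Harke 10.514, Galen 4.855.
Rounding down gives 8, 8, 6, 1, 2, 10, 4 = 39 seats, so the divisor must be adjusted.
With modified divisor 13300: modified quotas Carrow 8.861, Farrow 9.446, Dorne 7.041, Arden 1.211, Eskel 2.964, Harke 11.235, Galen 5.188.
Rounding down: Carrow 8, Farrow 9, Dorne 7, Arden 1, Eskel 2, Harke 11, Galen 5 (total 43).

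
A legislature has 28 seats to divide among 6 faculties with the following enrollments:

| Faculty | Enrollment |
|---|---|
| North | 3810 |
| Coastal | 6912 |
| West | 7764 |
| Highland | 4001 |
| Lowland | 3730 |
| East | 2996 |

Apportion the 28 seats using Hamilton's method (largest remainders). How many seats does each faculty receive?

North 4; Coastal 7; West 7; Highland 4; Lowland 3; East 3

Standard divisor: 29213 ÷ 28 ≈ 1043.321.
Standard quotas: North 3.6518, Coastal 6.6250, West 7.4416, Highland 3.8349, Lowland 3.5751, East 2.8716.
Lower quotas: North 3, Coastal 6, West 7, Highland 3, Lowland 3, East 2 (sum 24, leaving 4 seats).
Remainders in descending order: East 0.8716, Highland 0.8349, North 0.6518, Coastal 0.6250, Lowland 0.5751, West 0.4416.
The surplus seats go to East, Highland, North, Coastal.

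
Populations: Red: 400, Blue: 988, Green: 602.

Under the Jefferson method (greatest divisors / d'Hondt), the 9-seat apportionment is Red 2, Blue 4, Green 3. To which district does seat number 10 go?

Priority for the next seat is population ÷ (current seats + 1).
Priorities: Red 133.333, Blue 197.600, Green 150.500.
Highest priority: Blue.

Blue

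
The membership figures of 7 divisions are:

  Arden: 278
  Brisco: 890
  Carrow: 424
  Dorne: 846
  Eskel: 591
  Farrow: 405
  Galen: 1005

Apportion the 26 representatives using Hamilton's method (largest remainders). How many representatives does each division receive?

The standard divisor is 4439/26 ≈ 170.731.
Standard quotas: Arden 1.628, Brisco 5.213, Carrow 2.483, Dorne 4.955, Eskel 3.462, Farrow 2.372, Galen 5.886.
Lower quotas: Arden 1, Brisco 5, Carrow 2, Dorne 4, Eskel 3, Farrow 2, Galen 5 (sum 22, leaving 4 seats).
Remainders in descending order: Dorne 0.955, Galen 0.886, Arden 0.628, Carrow 0.483, Eskel 0.462, Farrow 0.372, Brisco 0.213.
The surplus seats go to Dorne, Galen, Arden, Carrow.

Arden 2; Brisco 5; Carrow 3; Dorne 5; Eskel 3; Farrow 2; Galen 6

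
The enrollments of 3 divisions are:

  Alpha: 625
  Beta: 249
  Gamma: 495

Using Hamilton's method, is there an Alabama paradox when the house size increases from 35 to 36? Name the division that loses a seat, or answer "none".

At 35 seats: Alpha 16, Beta 6, Gamma 13.
At 36 seats: Alpha 16, Beta 7, Gamma 13.
No division's allocation decreased.

none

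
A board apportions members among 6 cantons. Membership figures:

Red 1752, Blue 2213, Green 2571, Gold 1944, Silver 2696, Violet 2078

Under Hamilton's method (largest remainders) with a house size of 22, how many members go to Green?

Total 13254; standard divisor 13254/22 ≈ 602.455.
Standard quotas: Red 2.908, Blue 3.673, Green 4.268, Gold 3.227, Silver 4.475, Violet 3.449.
Lower quotas: Red 2, Blue 3, Green 4, Gold 3, Silver 4, Violet 3 (sum 19, leaving 3 seats).
Remainders in descending order: Red 0.908, Blue 0.673, Silver 0.475, Violet 0.449, Green 0.268, Gold 0.227.
Largest remainders: Red, Blue, Silver receive the extra seats.
Green receives 4.

4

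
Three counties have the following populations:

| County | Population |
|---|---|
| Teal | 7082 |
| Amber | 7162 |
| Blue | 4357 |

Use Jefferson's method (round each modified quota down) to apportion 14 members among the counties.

Teal=5, Amber=6, Blue=3

Standard divisor 18601/14 ≈ 1328.643; standard quotas: Teal 5.330, Amber 5.390, Blue 3.279.
Rounding down gives 5, 5, 3 = 13 seats, so the divisor must be adjusted.
With modified divisor 1187: modified quotas Teal 5.966, Amber 6.034, Blue 3.671.
Rounding down: Teal 5, Amber 6, Blue 3 (total 14).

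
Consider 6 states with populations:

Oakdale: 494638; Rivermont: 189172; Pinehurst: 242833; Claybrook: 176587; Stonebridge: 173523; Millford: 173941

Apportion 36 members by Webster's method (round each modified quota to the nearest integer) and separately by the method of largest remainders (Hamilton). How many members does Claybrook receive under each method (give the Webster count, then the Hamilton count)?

4 and 5

Webster: Oakdale 13, Rivermont 5, Pinehurst 6, Claybrook 4, Stonebridge 4, Millford 4.
Hamilton: Oakdale 12, Rivermont 5, Pinehurst 6, Claybrook 5, Stonebridge 4, Millford 4.
Claybrook gets 4 under Webster and 5 under Hamilton.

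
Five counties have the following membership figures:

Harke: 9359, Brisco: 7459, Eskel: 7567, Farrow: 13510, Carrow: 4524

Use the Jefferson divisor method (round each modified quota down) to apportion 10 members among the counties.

Harke=2, Brisco=2, Eskel=2, Farrow=3, Carrow=1

Standard divisor 42419/10 ≈ 4241.9; standard quotas: Harke 2.206, Brisco 1.758, Eskel 1.784, Farrow 3.185, Carrow 1.067.
Rounding down gives 2, 1, 1, 3, 1 = 8 seats, so the divisor must be adjusted.
With modified divisor 3600: modified quotas Harke 2.600, Brisco 2.072, Eskel 2.102, Farrow 3.753, Carrow 1.257.
Rounding down: Harke 2, Brisco 2, Eskel 2, Farrow 3, Carrow 1 (total 10).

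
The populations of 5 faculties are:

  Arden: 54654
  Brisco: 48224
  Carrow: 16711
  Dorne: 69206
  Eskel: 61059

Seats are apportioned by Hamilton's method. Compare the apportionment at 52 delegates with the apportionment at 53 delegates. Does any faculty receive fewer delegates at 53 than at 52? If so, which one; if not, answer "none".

At 52 seats: Arden 11, Brisco 10, Carrow 4, Dorne 14, Eskel 13.
At 53 seats: Arden 12, Brisco 10, Carrow 3, Dorne 15, Eskel 13.
Carrow drops from 4 to 3.

Carrow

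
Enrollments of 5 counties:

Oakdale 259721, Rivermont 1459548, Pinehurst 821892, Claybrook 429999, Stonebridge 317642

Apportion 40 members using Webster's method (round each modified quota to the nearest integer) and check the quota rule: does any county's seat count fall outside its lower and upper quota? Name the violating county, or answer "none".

Standard quotas: Oakdale 3.159, Rivermont 17.752, Pinehurst 9.996, Claybrook 5.230, Stonebridge 3.863.
Webster allocation: Oakdale 3, Rivermont 18, Pinehurst 10, Claybrook 5, Stonebridge 4.
Every allocation lies between the lower and upper quota.

none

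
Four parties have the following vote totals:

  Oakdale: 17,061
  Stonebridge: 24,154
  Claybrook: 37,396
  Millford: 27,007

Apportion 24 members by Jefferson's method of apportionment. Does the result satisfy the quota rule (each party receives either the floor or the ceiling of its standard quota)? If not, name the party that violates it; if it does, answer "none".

Standard quotas: Oakdale 3.877, Stonebridge 5.489, Claybrook 8.498, Millford 6.137.
Jefferson allocation: Oakdale 4, Stonebridge 5, Claybrook 9, Millford 6.
Every allocation lies between the lower and upper quota.

none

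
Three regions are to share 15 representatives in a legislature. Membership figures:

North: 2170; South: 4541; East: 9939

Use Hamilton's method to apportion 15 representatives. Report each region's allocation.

North: 2, South: 4, East: 9

Total 16650; standard divisor 16650/15 = 1110.
Standard quotas: North 1.9550, South 4.0910, East 8.9541.
Lower quotas: North 1, South 4, East 8 (sum 13, leaving 2 seats).
Remainders in descending order: North 0.9550, East 0.9541, South 0.0910.
Largest remainders: North, East receive the extra seats.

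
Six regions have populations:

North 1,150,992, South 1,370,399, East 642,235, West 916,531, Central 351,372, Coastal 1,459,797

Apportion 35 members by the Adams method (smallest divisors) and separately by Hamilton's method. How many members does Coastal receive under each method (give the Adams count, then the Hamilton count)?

Adams: North 7, South 8, East 4, West 6, Central 2, Coastal 8.
Hamilton: North 7, South 8, East 4, West 5, Central 2, Coastal 9.
Coastal gets 8 under Adams and 9 under Hamilton.

8 and 9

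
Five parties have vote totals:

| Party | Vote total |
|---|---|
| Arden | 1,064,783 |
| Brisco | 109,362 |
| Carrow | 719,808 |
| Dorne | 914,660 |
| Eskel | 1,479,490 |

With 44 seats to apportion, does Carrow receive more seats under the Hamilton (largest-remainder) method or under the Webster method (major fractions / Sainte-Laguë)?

Hamilton

Hamilton: Arden 11, Brisco 1, Carrow 8, Dorne 9, Eskel 15.
Webster: Arden 11, Brisco 1, Carrow 7, Dorne 10, Eskel 15.
Carrow gets 8 under Hamilton and 7 under Webster.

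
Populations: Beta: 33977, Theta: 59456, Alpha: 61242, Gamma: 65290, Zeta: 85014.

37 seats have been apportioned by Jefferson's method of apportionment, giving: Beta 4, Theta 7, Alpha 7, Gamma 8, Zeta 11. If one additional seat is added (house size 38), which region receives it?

Priority for the next seat is population ÷ (current seats + 1).
Priorities: Beta 6795.400, Theta 7432.000, Alpha 7655.250, Gamma 7254.444, Zeta 7084.500.
Highest priority: Alpha.

Alpha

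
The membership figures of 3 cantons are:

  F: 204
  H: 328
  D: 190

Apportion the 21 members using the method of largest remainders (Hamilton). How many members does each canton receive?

Standard divisor: 722 ÷ 21 ≈ 34.381.
Standard quotas: F 5.934, H 9.540, D 5.526.
Lower quotas: F 5, H 9, D 5 (sum 19, leaving 2 seats).
Remainders in descending order: F 0.934, H 0.540, D 0.526.
Largest remainders: F, H receive the extra seats.

F 6; H 10; D 5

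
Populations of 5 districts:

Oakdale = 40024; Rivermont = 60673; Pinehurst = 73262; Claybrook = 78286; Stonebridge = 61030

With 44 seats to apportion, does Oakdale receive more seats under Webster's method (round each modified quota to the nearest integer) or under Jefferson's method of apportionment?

Webster: Oakdale 6, Rivermont 8, Pinehurst 10, Claybrook 11, Stonebridge 9.
Jefferson: Oakdale 5, Rivermont 9, Pinehurst 10, Claybrook 11, Stonebridge 9.
Oakdale gets 6 under Webster and 5 under Jefferson.

Webster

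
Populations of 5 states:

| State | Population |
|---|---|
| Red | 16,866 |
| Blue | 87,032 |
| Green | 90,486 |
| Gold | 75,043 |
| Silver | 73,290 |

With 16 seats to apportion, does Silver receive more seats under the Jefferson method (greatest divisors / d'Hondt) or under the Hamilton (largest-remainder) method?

Jefferson: Red 0, Blue 4, Green 4, Gold 4, Silver 4.
Hamilton: Red 1, Blue 4, Green 4, Gold 4, Silver 3.
Silver gets 4 under Jefferson and 3 under Hamilton.

Jefferson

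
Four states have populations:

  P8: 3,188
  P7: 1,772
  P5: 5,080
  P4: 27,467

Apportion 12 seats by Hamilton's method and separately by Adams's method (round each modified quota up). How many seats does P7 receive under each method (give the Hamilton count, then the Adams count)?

Hamilton: P8 1, P7 0, P5 2, P4 9.
Adams: P8 1, P7 1, P5 2, P4 8.
P7 gets 0 under Hamilton and 1 under Adams.

0 and 1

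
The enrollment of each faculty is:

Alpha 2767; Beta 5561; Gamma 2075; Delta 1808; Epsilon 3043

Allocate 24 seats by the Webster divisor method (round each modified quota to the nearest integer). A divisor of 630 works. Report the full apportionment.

Alpha=4, Beta=9, Gamma=3, Delta=3, Epsilon=5

With modified divisor 630: modified quotas Alpha 4.392, Beta 8.827, Gamma 3.294, Delta 2.870, Epsilon 4.830.
Rounding to the nearest integer: Alpha 4, Beta 9, Gamma 3, Delta 3, Epsilon 5 (total 24).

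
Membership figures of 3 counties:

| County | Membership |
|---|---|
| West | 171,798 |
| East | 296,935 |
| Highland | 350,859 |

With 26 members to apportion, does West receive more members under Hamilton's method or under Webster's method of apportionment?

Hamilton: West 6, East 9, Highland 11.
Webster: West 5, East 10, Highland 11.
West gets 6 under Hamilton and 5 under Webster.

Hamilton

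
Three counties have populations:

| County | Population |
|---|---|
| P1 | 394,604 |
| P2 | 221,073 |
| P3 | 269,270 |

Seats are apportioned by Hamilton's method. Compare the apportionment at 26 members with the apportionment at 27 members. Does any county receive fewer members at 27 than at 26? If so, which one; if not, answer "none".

At 26 seats: P1 12, P2 6, P3 8.
At 27 seats: P1 12, P2 7, P3 8.
No county's allocation decreased.

none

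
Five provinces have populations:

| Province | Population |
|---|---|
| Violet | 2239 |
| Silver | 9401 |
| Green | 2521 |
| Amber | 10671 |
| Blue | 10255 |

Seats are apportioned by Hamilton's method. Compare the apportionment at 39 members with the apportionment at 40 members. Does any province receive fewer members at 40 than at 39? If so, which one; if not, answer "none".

Violet

At 39 seats: Violet 3, Silver 10, Green 3, Amber 12, Blue 11.
At 40 seats: Violet 2, Silver 11, Green 3, Amber 12, Blue 12.
Violet drops from 3 to 2.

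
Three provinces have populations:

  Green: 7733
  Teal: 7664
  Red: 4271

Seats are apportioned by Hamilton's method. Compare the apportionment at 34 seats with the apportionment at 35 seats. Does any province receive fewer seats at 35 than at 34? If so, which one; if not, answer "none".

Red

At 34 seats: Green 13, Teal 13, Red 8.
At 35 seats: Green 14, Teal 14, Red 7.
Red drops from 8 to 7.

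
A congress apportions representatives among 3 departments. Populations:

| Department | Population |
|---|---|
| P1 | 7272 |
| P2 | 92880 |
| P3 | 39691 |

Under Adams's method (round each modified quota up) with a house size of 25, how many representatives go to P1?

Standard divisor 139843/25 ≈ 5593.72; standard quotas: P1 1.300, P2 16.604, P3 7.096.
Rounding up gives 2, 17, 8 = 27 seats, so the divisor must be adjusted.
With modified divisor 6000: modified quotas P1 1.212, P2 15.480, P3 6.615.
Rounding up: P1 2, P2 16, P3 7 (total 25).
P1 receives 2.

2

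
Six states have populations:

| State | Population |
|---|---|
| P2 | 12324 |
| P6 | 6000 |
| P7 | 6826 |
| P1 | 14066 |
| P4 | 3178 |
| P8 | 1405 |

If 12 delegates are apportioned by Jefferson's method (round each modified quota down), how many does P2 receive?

4

Standard divisor 43799/12 ≈ 3649.917; standard quotas: P2 3.377, P6 1.644, P7 1.870, P1 3.854, P4 0.871, P8 0.385.
Rounding down gives 3, 1, 1, 3, 0, 0 = 8 seats, so the divisor must be adjusted.
With modified divisor 3040: modified quotas P2 4.054, P6 1.974, P7 2.245, P1 4.627, P4 1.045, P8 0.462.
Rounding down: P2 4, P6 1, P7 2, P1 4, P4 1, P8 0 (total 12).
P2 receives 4.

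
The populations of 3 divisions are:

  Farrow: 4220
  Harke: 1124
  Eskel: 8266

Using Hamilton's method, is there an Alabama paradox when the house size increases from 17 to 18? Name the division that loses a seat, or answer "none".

At 17 seats: Farrow 5, Harke 2, Eskel 10.
At 18 seats: Farrow 6, Harke 1, Eskel 11.
Harke drops from 2 to 1.

Harke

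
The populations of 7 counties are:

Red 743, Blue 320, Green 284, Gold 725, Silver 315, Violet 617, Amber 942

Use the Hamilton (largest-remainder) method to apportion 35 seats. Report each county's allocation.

Red 7; Blue 3; Green 3; Gold 6; Silver 3; Violet 5; Amber 8

Standard divisor: 3946 ÷ 35 ≈ 112.743.
Standard quotas: Red 6.590, Blue 2.838, Green 2.519, Gold 6.431, Silver 2.794, Violet 5.473, Amber 8.355.
Lower quotas: Red 6, Blue 2, Green 2, Gold 6, Silver 2, Violet 5, Amber 8 (sum 31, leaving 4 seats).
Remainders in descending order: Blue 0.838, Silver 0.794, Red 0.590, Green 0.519, Violet 0.473, Gold 0.431, Amber 0.355.
The surplus seats go to Blue, Silver, Red, Green.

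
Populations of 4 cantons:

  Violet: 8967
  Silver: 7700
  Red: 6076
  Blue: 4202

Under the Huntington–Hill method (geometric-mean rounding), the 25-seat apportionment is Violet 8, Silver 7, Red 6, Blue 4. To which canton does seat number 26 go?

Priority for the next seat is population ÷ (√(s·(s+1))).
Priorities: Violet 1056.771, Silver 1028.956, Red 937.547, Blue 939.596.
Highest priority: Violet.

Violet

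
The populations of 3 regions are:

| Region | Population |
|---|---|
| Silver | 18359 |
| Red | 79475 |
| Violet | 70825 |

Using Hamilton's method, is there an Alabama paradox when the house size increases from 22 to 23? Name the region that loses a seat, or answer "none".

At 22 seats: Silver 3, Red 10, Violet 9.
At 23 seats: Silver 2, Red 11, Violet 10.
Silver drops from 3 to 2.

Silver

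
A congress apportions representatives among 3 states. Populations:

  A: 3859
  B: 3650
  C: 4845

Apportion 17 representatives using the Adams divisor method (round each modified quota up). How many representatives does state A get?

Standard divisor 12354/17 ≈ 726.706; standard quotas: A 5.310, B 5.023, C 6.667.
Rounding up gives 6, 6, 7 = 19 seats, so the divisor must be adjusted.
With modified divisor 800: modified quotas A 4.824, B 4.562, C 6.056.
Rounding up: A 5, B 5, C 7 (total 17).
A receives 5.

5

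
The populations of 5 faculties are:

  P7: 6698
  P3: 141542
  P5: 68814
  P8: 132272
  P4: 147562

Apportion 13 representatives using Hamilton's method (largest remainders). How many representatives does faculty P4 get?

The standard divisor is 496888/13 ≈ 38222.154.
Standard quotas: P7 0.1752, P3 3.7031, P5 1.8004, P8 3.4606, P4 3.8606.
Lower quotas: P7 0, P3 3, P5 1, P8 3, P4 3 (sum 10, leaving 3 seats).
Remainders in descending order: P4 0.8606, P5 0.8004, P3 0.7031, P8 0.4606, P7 0.1752.
The surplus seats go to P4, P5, P3.
P4 receives 4.

4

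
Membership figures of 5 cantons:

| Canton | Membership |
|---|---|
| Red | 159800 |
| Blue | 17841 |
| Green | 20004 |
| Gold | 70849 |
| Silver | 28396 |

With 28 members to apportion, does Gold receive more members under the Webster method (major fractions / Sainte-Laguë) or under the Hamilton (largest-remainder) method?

Hamilton

Webster: Red 15, Blue 2, Green 2, Gold 6, Silver 3.
Hamilton: Red 15, Blue 2, Green 2, Gold 7, Silver 2.
Gold gets 6 under Webster and 7 under Hamilton.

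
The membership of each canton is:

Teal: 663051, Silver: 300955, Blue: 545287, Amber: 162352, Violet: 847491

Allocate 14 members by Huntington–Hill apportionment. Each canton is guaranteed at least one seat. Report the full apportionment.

Teal 4, Silver 2, Blue 3, Amber 1, Violet 4

With divisor 190456: modified quotas Teal 3.481, Silver 1.580, Blue 2.863, Amber 0.852, Violet 4.450.
Geometric-mean thresholds: Teal √(3·4)=3.464, Silver √(1·2)=1.414, Blue √(2·3)=2.449, Amber (min 1), Violet √(4·5)=4.472.
Each quota rounded against its threshold gives Teal 4, Silver 2, Blue 3, Amber 1, Violet 4 (total 14).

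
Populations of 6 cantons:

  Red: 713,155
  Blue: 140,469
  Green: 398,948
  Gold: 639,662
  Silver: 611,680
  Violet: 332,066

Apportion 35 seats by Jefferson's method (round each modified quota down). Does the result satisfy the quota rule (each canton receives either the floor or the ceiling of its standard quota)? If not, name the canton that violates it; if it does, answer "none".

none

Standard quotas: Red 8.801, Blue 1.734, Green 4.924, Gold 7.894, Silver 7.549, Violet 4.098.
Jefferson allocation: Red 9, Blue 1, Green 5, Gold 8, Silver 8, Violet 4.
Every allocation lies between the lower and upper quota.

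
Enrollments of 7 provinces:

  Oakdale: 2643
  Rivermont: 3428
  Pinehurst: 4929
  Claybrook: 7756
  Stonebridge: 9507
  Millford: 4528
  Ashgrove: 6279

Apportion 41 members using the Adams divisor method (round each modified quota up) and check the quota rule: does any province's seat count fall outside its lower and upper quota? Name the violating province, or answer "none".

Standard quotas: Oakdale 2.774, Rivermont 3.597, Pinehurst 5.172, Claybrook 8.139, Stonebridge 9.977, Millford 4.752, Ashgrove 6.589.
Adams allocation: Oakdale 3, Rivermont 4, Pinehurst 5, Claybrook 8, Stonebridge 10, Millford 5, Ashgrove 6.
Every allocation lies between the lower and upper quota.

none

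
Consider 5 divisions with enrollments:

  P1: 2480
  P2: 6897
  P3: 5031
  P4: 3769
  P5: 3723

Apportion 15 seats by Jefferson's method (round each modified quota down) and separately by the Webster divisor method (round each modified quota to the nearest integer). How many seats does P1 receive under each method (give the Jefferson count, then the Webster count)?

1 and 2

Jefferson: P1 1, P2 5, P3 4, P4 3, P5 2.
Webster: P1 2, P2 5, P3 3, P4 3, P5 2.
P1 gets 1 under Jefferson and 2 under Webster.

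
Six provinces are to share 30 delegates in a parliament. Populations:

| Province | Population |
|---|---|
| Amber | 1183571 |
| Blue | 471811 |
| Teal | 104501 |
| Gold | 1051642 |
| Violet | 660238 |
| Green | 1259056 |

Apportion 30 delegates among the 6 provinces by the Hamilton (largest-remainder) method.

Total 4730819; standard divisor 4730819/30 ≈ 157693.967.
Standard quotas: Amber 7.5055, Blue 2.9919, Teal 0.6627, Gold 6.6689, Violet 4.1868, Green 7.9842.
Lower quotas: Amber 7, Blue 2, Teal 0, Gold 6, Violet 4, Green 7 (sum 26, leaving 4 seats).
Remainders in descending order: Blue 0.9919, Green 0.9842, Gold 0.6689, Teal 0.6627, Amber 0.5055, Violet 0.1868.
The surplus seats go to Blue, Green, Gold, Teal.

Amber: 7, Blue: 3, Teal: 1, Gold: 7, Violet: 4, Green: 8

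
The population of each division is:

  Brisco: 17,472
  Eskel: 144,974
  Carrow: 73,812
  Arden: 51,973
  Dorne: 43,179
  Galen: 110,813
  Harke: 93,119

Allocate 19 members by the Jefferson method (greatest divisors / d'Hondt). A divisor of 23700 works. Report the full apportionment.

Brisco: 0, Eskel: 6, Carrow: 3, Arden: 2, Dorne: 1, Galen: 4, Harke: 3

With modified divisor 23700: modified quotas Brisco 0.737, Eskel 6.117, Carrow 3.114, Arden 2.193, Dorne 1.822, Galen 4.676, Harke 3.929.
Rounding down: Brisco 0, Eskel 6, Carrow 3, Arden 2, Dorne 1, Galen 4, Harke 3 (total 19).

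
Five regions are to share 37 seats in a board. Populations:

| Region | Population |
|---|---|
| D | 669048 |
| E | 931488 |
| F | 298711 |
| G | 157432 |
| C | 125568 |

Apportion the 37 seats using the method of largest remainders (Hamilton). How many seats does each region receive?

The standard divisor is 2182247/37 ≈ 58979.649.
Standard quotas: D 11.3437, E 15.7934, F 5.0646, G 2.6693, C 2.1290.
Lower quotas: D 11, E 15, F 5, G 2, C 2 (sum 35, leaving 2 seats).
Remainders in descending order: E 0.7934, G 0.6693, D 0.3437, C 0.1290, F 0.0646.
Largest remainders: E, G receive the extra seats.

D: 11, E: 16, F: 5, G: 3, C: 2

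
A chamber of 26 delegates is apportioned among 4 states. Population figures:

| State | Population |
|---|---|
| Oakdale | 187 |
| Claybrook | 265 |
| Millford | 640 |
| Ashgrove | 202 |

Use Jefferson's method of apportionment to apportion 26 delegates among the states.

Oakdale: 4; Claybrook: 5; Millford: 13; Ashgrove: 4

Standard divisor 1294/26 ≈ 49.769; standard quotas: Oakdale 3.757, Claybrook 5.325, Millford 12.859, Ashgrove 4.059.
Rounding down gives 3, 5, 12, 4 = 24 seats, so the divisor must be adjusted.
With modified divisor 46: modified quotas Oakdale 4.065, Claybrook 5.761, Millford 13.913, Ashgrove 4.391.
Rounding down: Oakdale 4, Claybrook 5, Millford 13, Ashgrove 4 (total 26).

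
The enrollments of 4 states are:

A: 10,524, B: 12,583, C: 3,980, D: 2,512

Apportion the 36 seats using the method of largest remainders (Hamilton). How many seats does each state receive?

The standard divisor is 29599/36 ≈ 822.194.
Standard quotas: A 12.7999, B 15.3042, C 4.8407, D 3.0552.
Lower quotas: A 12, B 15, C 4, D 3 (sum 34, leaving 2 seats).
Remainders in descending order: C 0.8407, A 0.7999, B 0.3042, D 0.0552.
Largest remainders: C, A receive the extra seats.

A 13, B 15, C 5, D 3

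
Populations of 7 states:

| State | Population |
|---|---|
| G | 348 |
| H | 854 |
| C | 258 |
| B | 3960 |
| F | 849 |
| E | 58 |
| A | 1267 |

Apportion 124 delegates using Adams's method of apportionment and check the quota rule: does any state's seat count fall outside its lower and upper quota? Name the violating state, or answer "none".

B

Standard quotas: G 5.682, H 13.945, C 4.213, B 64.662, F 13.863, E 0.947, A 20.688.
Adams allocation: G 6, H 14, C 5, B 63, F 14, E 1, A 21.
B has quota 64.662 (lower 64, upper 65) but receives 63 — outside the quota interval.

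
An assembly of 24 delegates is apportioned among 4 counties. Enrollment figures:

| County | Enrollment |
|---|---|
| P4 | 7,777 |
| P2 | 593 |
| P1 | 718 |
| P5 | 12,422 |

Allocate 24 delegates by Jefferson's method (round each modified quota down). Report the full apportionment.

P4: 9, P2: 0, P1: 0, P5: 15

Standard divisor 21510/24 ≈ 896.25; standard quotas: P4 8.677, P2 0.662, P1 0.801, P5 13.860.
Rounding down gives 8, 0, 0, 13 = 21 seats, so the divisor must be adjusted.
With modified divisor 800: modified quotas P4 9.721, P2 0.741, P1 0.897, P5 15.527.
Rounding down: P4 9, P2 0, P1 0, P5 15 (total 24).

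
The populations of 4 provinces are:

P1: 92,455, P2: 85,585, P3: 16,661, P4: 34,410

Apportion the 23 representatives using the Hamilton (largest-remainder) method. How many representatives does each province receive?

P1=9, P2=9, P3=2, P4=3

Standard divisor: 229111 ÷ 23 ≈ 9961.348.
Standard quotas: P1 9.2814, P2 8.5917, P3 1.6726, P4 3.4544.
Lower quotas: P1 9, P2 8, P3 1, P4 3 (sum 21, leaving 2 seats).
Remainders in descending order: P3 0.6726, P2 0.5917, P4 0.4544, P1 0.2814.
Largest remainders: P3, P2 receive the extra seats.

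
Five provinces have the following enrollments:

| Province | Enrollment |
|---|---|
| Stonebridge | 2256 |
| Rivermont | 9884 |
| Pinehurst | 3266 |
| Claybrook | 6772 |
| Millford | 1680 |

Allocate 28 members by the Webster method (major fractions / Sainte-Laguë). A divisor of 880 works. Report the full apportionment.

With modified divisor 880: modified quotas Stonebridge 2.564, Rivermont 11.232, Pinehurst 3.711, Claybrook 7.695, Millford 1.909.
Rounding to the nearest integer: Stonebridge 3, Rivermont 11, Pinehurst 4, Claybrook 8, Millford 2 (total 28).

Stonebridge 3, Rivermont 11, Pinehurst 4, Claybrook 8, Millford 2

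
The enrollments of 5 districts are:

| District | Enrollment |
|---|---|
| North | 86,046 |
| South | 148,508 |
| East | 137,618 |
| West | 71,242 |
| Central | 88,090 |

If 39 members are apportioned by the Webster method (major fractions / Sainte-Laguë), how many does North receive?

6

Standard divisor 531504/39 ≈ 13628.308; standard quotas: North 6.314, South 10.897, East 10.098, West 5.228, Central 6.464.
Rounding to the nearest integer gives 6, 11, 10, 5, 6 = 38 seats, so the divisor must be adjusted.
With modified divisor 13400: modified quotas North 6.421, South 11.083, East 10.270, West 5.317, Central 6.574.
Rounding to the nearest integer: North 6, South 11, East 10, West 5, Central 7 (total 39).
North receives 6.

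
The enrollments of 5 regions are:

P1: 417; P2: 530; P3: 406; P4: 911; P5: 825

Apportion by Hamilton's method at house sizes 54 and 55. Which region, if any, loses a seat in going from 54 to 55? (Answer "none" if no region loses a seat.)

At 54 seats: P1 7, P2 9, P3 7, P4 16, P5 15.
At 55 seats: P1 7, P2 10, P3 7, P4 16, P5 15.
No region's allocation decreased.

none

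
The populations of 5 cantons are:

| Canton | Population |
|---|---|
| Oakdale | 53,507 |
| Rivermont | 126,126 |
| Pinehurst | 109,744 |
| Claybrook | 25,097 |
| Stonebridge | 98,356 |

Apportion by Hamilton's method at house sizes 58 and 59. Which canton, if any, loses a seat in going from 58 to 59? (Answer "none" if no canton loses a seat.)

At 58 seats: Oakdale 7, Rivermont 18, Pinehurst 15, Claybrook 4, Stonebridge 14.
At 59 seats: Oakdale 8, Rivermont 18, Pinehurst 16, Claybrook 3, Stonebridge 14.
Claybrook drops from 4 to 3.

Claybrook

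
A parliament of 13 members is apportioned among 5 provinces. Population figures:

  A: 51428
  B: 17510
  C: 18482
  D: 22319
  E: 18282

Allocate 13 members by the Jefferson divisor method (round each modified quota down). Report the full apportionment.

Standard divisor 128021/13 ≈ 9847.769; standard quotas: A 5.222, B 1.778, C 1.877, D 2.266, E 1.856.
Rounding down gives 5, 1, 1, 2, 1 = 10 seats, so the divisor must be adjusted.
With modified divisor 8660: modified quotas A 5.939, B 2.022, C 2.134, D 2.577, E 2.111.
Rounding down: A 5, B 2, C 2, D 2, E 2 (total 13).

A 5, B 2, C 2, D 2, E 2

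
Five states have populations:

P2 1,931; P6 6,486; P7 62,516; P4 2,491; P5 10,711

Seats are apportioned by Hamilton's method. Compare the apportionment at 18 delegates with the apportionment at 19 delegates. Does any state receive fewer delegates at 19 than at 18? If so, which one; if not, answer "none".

At 18 seats: P2 1, P6 1, P7 13, P4 1, P5 2.
At 19 seats: P2 0, P6 2, P7 14, P4 1, P5 2.
P2 drops from 1 to 0.

P2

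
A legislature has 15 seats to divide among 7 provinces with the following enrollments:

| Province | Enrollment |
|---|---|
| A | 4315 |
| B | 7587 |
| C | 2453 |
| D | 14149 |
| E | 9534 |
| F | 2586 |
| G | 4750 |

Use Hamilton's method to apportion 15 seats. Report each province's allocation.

A 1, B 2, C 1, D 5, E 3, F 1, G 2

Total 45374; standard divisor 45374/15 ≈ 3024.933.
Standard quotas: A 1.4265, B 2.5082, C 0.8109, D 4.6775, E 3.1518, F 0.8549, G 1.5703.
Lower quotas: A 1, B 2, C 0, D 4, E 3, F 0, G 1 (sum 11, leaving 4 seats).
Remainders in descending order: F 0.8549, C 0.8109, D 0.6775, G 0.5703, B 0.5082, A 0.4265, E 0.1518.
Largest remainders: F, C, D, G receive the extra seats.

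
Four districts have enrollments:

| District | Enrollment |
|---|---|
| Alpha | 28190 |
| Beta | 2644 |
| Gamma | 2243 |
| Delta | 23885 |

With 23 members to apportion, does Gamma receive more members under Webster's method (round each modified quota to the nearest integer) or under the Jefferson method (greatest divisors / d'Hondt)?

Webster: Alpha 11, Beta 1, Gamma 1, Delta 10.
Jefferson: Alpha 12, Beta 1, Gamma 0, Delta 10.
Gamma gets 1 under Webster and 0 under Jefferson.

Webster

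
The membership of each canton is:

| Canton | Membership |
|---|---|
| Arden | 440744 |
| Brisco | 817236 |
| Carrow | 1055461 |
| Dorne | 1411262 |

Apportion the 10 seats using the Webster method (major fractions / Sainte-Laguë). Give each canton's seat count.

Standard divisor 3724703/10 ≈ 372470.3; standard quotas: Arden 1.183, Brisco 2.194, Carrow 2.834, Dorne 3.789.
Rounding to the nearest integer gives Arden 1, Brisco 2, Carrow 3, Dorne 4 — total 10, matching the house size, so no adjustment is needed.

Arden: 1, Brisco: 2, Carrow: 3, Dorne: 4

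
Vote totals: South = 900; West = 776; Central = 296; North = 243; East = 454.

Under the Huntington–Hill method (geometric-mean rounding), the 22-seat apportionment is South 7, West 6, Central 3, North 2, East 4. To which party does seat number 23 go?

South

Priority for the next seat is population ÷ (√(s·(s+1))).
Priorities: South 120.268, West 119.739, Central 85.448, North 99.204, East 101.517.
Highest priority: South.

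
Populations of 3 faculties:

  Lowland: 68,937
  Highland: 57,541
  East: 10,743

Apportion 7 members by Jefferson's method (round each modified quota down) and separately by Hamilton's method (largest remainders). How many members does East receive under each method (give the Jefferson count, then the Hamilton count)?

Jefferson: Lowland 4, Highland 3, East 0.
Hamilton: Lowland 3, Highland 3, East 1.
East gets 0 under Jefferson and 1 under Hamilton.

0 and 1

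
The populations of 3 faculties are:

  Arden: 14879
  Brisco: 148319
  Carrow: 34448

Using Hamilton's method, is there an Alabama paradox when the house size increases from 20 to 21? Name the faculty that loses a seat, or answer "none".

Arden

At 20 seats: Arden 2, Brisco 15, Carrow 3.
At 21 seats: Arden 1, Brisco 16, Carrow 4.
Arden drops from 2 to 1.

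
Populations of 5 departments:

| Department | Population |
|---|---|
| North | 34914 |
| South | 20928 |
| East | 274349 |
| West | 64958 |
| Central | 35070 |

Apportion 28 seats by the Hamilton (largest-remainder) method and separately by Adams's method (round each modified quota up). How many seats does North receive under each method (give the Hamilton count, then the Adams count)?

Hamilton: North 2, South 2, East 18, West 4, Central 2.
Adams: North 3, South 2, East 16, West 4, Central 3.
North gets 2 under Hamilton and 3 under Adams.

2 and 3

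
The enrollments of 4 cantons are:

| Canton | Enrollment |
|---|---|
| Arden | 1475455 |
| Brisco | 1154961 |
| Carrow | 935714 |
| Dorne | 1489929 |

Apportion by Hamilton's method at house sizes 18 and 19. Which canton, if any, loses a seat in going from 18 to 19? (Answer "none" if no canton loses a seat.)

At 18 seats: Arden 5, Brisco 4, Carrow 4, Dorne 5.
At 19 seats: Arden 6, Brisco 4, Carrow 3, Dorne 6.
Carrow drops from 4 to 3.

Carrow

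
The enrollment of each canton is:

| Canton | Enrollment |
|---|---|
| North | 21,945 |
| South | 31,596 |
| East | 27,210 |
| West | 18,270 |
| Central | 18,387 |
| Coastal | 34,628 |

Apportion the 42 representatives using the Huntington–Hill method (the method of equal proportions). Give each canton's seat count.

With divisor 3643: modified quotas North 6.024, South 8.673, East 7.469, West 5.015, Central 5.047, Coastal 9.505.
Geometric-mean thresholds: North √(6·7)=6.481, South √(8·9)=8.485, East √(7·8)=7.483, West √(5·6)=5.477, Central √(5·6)=5.477, Coastal √(9·10)=9.487.
Each quota rounded against its threshold gives North 6, South 9, East 7, West 5, Central 5, Coastal 10 (total 42).

North 6, South 9, East 7, West 5, Central 5, Coastal 10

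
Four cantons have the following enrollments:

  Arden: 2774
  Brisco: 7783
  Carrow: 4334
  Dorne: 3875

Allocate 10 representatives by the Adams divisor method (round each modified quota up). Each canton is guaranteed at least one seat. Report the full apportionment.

Arden 2, Brisco 4, Carrow 2, Dorne 2

Standard divisor 18766/10 ≈ 1876.6; standard quotas: Arden 1.478, Brisco 4.147, Carrow 2.309, Dorne 2.065.
Rounding up gives 2, 5, 3, 3 = 13 seats, so the divisor must be adjusted.
With modified divisor 2400: modified quotas Arden 1.156, Brisco 3.243, Carrow 1.806, Dorne 1.615.
Rounding up: Arden 2, Brisco 4, Carrow 2, Dorne 2 (total 10).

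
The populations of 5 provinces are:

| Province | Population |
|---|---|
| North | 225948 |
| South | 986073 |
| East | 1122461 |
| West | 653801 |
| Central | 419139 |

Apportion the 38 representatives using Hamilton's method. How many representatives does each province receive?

The standard divisor is 3407422/38 = 89669.
Standard quotas: North 2.5198, South 10.9968, East 12.5178, West 7.2913, Central 4.6743.
Lower quotas: North 2, South 10, East 12, West 7, Central 4 (sum 35, leaving 3 seats).
Remainders in descending order: South 0.9968, Central 0.6743, North 0.5198, East 0.5178, West 0.2913.
Largest remainders: South, Central, North receive the extra seats.

North 3, South 11, East 12, West 7, Central 5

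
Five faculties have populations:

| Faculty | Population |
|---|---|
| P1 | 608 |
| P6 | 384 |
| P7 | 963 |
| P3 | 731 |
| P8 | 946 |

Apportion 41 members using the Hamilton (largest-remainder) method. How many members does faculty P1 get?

7

Total 3632; standard divisor 3632/41 ≈ 88.585.
Standard quotas: P1 6.863, P6 4.335, P7 10.871, P3 8.252, P8 10.679.
Lower quotas: P1 6, P6 4, P7 10, P3 8, P8 10 (sum 38, leaving 3 seats).
Remainders in descending order: P7 0.871, P1 0.863, P8 0.679, P6 0.335, P3 0.252.
Largest remainders: P7, P1, P8 receive the extra seats.
P1 receives 7.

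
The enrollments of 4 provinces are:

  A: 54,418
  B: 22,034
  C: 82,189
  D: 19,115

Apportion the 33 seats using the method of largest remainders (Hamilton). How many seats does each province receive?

Standard divisor: 177756 ÷ 33 ≈ 5386.545.
Standard quotas: A 10.1026, B 4.0906, C 15.2582, D 3.5487.
Lower quotas: A 10, B 4, C 15, D 3 (sum 32, leaving 1 seat).
Remainders in descending order: D 0.5487, C 0.2582, A 0.1026, B 0.0906.
Largest remainder: D receives the extra seat.

A 10; B 4; C 15; D 4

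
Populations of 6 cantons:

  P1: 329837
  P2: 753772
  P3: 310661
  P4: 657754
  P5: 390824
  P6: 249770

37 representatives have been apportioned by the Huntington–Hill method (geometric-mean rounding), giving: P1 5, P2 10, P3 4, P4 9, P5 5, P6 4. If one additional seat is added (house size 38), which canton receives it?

P2

Priority for the next seat is population ÷ (√(s·(s+1))).
Priorities: P1 60219.722, P2 71869.340, P3 69465.911, P4 69333.359, P5 71354.374, P6 55850.270.
Highest priority: P2.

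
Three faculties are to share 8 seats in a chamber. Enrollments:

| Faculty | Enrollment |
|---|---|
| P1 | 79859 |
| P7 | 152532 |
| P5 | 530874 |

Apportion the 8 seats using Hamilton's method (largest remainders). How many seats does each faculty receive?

Total 763265; standard divisor 763265/8 ≈ 95408.125.
Standard quotas: P1 0.8370, P7 1.5987, P5 5.5642.
Lower quotas: P1 0, P7 1, P5 5 (sum 6, leaving 2 seats).
Remainders in descending order: P1 0.8370, P7 0.5987, P5 0.5642.
The surplus seats go to P1, P7.

P1 1, P7 2, P5 5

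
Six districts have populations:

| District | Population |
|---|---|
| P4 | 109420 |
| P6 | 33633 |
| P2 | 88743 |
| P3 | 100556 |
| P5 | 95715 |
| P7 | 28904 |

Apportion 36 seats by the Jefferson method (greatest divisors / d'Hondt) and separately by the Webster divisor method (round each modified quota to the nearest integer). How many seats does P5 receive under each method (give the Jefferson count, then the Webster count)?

Jefferson: P4 9, P6 2, P2 7, P3 8, P5 8, P7 2.
Webster: P4 9, P6 3, P2 7, P3 8, P5 7, P7 2.
P5 gets 8 under Jefferson and 7 under Webster.

8 and 7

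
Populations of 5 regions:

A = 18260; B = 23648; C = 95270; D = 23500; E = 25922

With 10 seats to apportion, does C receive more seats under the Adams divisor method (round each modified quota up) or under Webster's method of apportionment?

Webster

Adams: A 1, B 1, C 5, D 1, E 2.
Webster: A 1, B 1, C 6, D 1, E 1.
C gets 5 under Adams and 6 under Webster.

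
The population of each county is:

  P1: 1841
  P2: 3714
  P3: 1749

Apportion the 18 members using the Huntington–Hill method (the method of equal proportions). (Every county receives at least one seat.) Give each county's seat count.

With divisor 402: modified quotas P1 4.580, P2 9.239, P3 4.351.
Geometric-mean thresholds: P1 √(4·5)=4.472, P2 √(9·10)=9.487, P3 √(4·5)=4.472.
Each quota rounded against its threshold gives P1 5, P2 9, P3 4 (total 18).

P1 5; P2 9; P3 4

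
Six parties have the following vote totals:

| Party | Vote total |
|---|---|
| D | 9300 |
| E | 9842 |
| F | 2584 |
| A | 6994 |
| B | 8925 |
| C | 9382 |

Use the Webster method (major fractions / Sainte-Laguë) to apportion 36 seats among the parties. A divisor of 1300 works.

D 7, E 8, F 2, A 5, B 7, C 7

With modified divisor 1300: modified quotas D 7.154, E 7.571, F 1.988, A 5.380, B 6.865, C 7.217.
Rounding to the nearest integer: D 7, E 8, F 2, A 5, B 7, C 7 (total 36).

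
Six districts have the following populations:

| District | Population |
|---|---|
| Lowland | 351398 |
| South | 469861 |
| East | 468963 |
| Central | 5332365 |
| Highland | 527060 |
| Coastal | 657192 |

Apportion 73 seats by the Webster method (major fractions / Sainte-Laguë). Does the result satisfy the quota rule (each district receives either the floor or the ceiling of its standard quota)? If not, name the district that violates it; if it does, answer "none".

Standard quotas: Lowland 3.286, South 4.394, East 4.385, Central 49.862, Highland 4.928, Coastal 6.145.
Webster allocation: Lowland 3, South 4, East 4, Central 51, Highland 5, Coastal 6.
Central has quota 49.862 (lower 49, upper 50) but receives 51 — outside the quota interval.

Central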